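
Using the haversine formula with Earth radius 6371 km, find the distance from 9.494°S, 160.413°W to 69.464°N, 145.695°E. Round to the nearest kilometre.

9692 km

Δλ = 145.695 − -160.413 = 306.108°; wrapped into (−180°, 180°]: -53.892°.
Δφ = 69.464 − -9.494 = 78.958°.
a = sin²(Δφ/2) + cos φ₁ · cos φ₂ · sin²(Δλ/2) = 0.475283.
c = 2·atan2(√a, √(1−a)) = 1.52134 rad → d = 6371·c ≈ 9692.48 km.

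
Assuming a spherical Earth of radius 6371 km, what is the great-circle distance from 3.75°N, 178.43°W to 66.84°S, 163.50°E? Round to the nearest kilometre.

7980 km

Δλ = 163.50 − -178.43 = 341.93°; wrapped into (−180°, 180°]: -18.07°.
Δφ = -66.84 − 3.75 = -70.59°.
a = sin²(Δφ/2) + cos φ₁ · cos φ₂ · sin²(Δλ/2) = 0.343515.
c = 2·atan2(√a, √(1−a)) = 1.25248 rad → d = 6371·c ≈ 7979.54 km.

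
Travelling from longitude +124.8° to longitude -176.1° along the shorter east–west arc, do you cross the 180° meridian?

Naïve |-176.1 − 124.8| = 300.9° > 180°, so the shorter arc goes the other way round — across 180°.
Signed shortest Δλ = ((-176.1 − 124.8 + 180) mod 360) − 180 = 59.1°.
Going east by 59.1° from +124.8° passes through 180° before reaching -176.1°.

Yes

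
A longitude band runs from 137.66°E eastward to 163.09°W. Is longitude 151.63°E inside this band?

Yes

Band width going east from +137.66° to -163.09°: ((-163.09 − 137.66) mod 360) = 59.25°.
Offset of +151.63° east of the west edge: ((151.63 − 137.66) mod 360) = 13.97°.
13.97° ≤ 59.25° ⇒ inside.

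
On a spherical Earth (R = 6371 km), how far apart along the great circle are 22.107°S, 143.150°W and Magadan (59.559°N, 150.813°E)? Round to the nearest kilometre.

Δλ = 150.813 − -143.150 = 293.963°; wrapped into (−180°, 180°]: -66.037°.
Δφ = 59.559 − -22.107 = 81.666°.
a = sin²(Δφ/2) + cos φ₁ · cos φ₂ · sin²(Δλ/2) = 0.566907.
c = 2·atan2(√a, √(1−a)) = 1.70501 rad → d = 6371·c ≈ 10862.63 km.

10863 km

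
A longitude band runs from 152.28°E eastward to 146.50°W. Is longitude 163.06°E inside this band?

Band width going east from +152.28° to -146.50°: ((-146.50 − 152.28) mod 360) = 61.22°.
Offset of +163.06° east of the west edge: ((163.06 − 152.28) mod 360) = 10.78°.
10.78° ≤ 61.22° ⇒ inside.

Yes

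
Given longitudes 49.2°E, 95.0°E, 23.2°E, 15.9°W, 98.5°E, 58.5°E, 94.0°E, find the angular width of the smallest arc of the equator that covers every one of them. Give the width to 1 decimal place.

114.4°

Sort the longitudes: -15.9°, +23.2°, +49.2°, +58.5°, +94.0°, +95.0°, +98.5°.
Eastward gaps between consecutive values (wrapping around): 39.1°, 26.0°, 9.3°, 35.5°, 1.0°, 3.5°, 245.6°.
Largest gap = 245.6° ⇒ minimal covering band is its complement: 360° − 245.6° = 114.4°.
Band runs from -15.9° eastward to +98.5°.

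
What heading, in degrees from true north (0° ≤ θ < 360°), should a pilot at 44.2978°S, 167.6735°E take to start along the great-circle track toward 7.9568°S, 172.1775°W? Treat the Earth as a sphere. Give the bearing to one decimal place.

31.8°

Δλ = -172.1775 − 167.6735 = -339.8510°; wrapped into (−180°, 180°]: 20.1490°.
θ = atan2( sin Δλ · cos φ₂ , cos φ₁ · sin φ₂ − sin φ₁ · cos φ₂ · cos Δλ )
  = atan2(0.34115, 0.55026) = 31.798° → normalised to [0°, 360°): 31.798°.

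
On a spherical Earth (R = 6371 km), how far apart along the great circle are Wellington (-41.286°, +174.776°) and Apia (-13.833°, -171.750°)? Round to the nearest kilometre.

3319 km

Δλ = -171.750 − 174.776 = -346.526°; wrapped into (−180°, 180°]: 13.474°.
Δφ = -13.833 − -41.286 = 27.453°.
a = sin²(Δφ/2) + cos φ₁ · cos φ₂ · sin²(Δλ/2) = 0.066347.
c = 2·atan2(√a, √(1−a)) = 0.52103 rad → d = 6371·c ≈ 3319.48 km.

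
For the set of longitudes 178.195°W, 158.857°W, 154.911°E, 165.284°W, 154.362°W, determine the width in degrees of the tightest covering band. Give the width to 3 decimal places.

50.727°

Sort the longitudes: -178.195°, -165.284°, -158.857°, -154.362°, +154.911°.
Eastward gaps between consecutive values (wrapping around): 12.911°, 6.427°, 4.495°, 309.273°, 26.894°.
Largest gap = 309.273° ⇒ minimal covering band is its complement: 360° − 309.273° = 50.727°.
Band runs from +154.911° eastward to -154.362°, crossing the antimeridian.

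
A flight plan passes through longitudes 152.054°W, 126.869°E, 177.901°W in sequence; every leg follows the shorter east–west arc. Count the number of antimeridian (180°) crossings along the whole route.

Leg 1: -152.054° → +126.869°, shortest Δλ = -81.077° (west) — crosses 180°.
Leg 2: +126.869° → -177.901°, shortest Δλ = 55.23° (east) — crosses 180°.
Total crossings: 2.

2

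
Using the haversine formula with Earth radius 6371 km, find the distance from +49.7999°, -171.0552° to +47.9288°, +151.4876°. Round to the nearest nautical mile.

1468 nmi

Δλ = 151.4876 − -171.0552 = 322.5428°; wrapped into (−180°, 180°]: -37.4572°.
Δφ = 47.9288 − 49.7999 = -1.8711°.
a = sin²(Δφ/2) + cos φ₁ · cos φ₂ · sin²(Δλ/2) = 0.044855.
c = 2·atan2(√a, √(1−a)) = 0.42681 rad → d = 6371·c ≈ 2719.22 km ≈ 1468.26 nmi.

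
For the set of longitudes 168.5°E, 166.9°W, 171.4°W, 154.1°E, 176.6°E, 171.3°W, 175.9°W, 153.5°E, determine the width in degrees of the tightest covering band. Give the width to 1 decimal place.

Sort the longitudes: -175.9°, -171.4°, -171.3°, -166.9°, +153.5°, +154.1°, +168.5°, +176.6°.
Eastward gaps between consecutive values (wrapping around): 4.5°, 0.1°, 4.4°, 320.4°, 0.6°, 14.4°, 8.1°, 7.5°.
Largest gap = 320.4° ⇒ minimal covering band is its complement: 360° − 320.4° = 39.6°.
Band runs from +153.5° eastward to -166.9°, crossing the antimeridian.

39.6°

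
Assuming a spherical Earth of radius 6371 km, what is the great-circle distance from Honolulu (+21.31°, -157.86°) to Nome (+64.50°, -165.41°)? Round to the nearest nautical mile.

Δλ = -165.41 − -157.86 = -7.55°.
Δφ = 64.50 − 21.31 = 43.19°.
a = sin²(Δφ/2) + cos φ₁ · cos φ₂ · sin²(Δλ/2) = 0.137195.
c = 2·atan2(√a, √(1−a)) = 0.75887 rad → d = 6371·c ≈ 4834.79 km ≈ 2610.58 nmi.

2611 nmi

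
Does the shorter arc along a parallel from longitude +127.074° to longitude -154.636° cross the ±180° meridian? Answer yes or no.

Yes

Naïve |-154.636 − 127.074| = 281.71° > 180°, so the shorter arc goes the other way round — across 180°.
Signed shortest Δλ = ((-154.636 − 127.074 + 180) mod 360) − 180 = 78.29°.
Going east by 78.29° from +127.074° passes through 180° before reaching -154.636°.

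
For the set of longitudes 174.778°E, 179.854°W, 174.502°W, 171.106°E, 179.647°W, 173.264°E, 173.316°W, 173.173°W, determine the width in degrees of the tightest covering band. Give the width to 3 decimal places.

15.721°

Sort the longitudes: -179.854°, -179.647°, -174.502°, -173.316°, -173.173°, +171.106°, +173.264°, +174.778°.
Eastward gaps between consecutive values (wrapping around): 0.207°, 5.145°, 1.186°, 0.143°, 344.279°, 2.158°, 1.514°, 5.368°.
Largest gap = 344.279° ⇒ minimal covering band is its complement: 360° − 344.279° = 15.721°.
Band runs from +171.106° eastward to -173.173°, crossing the antimeridian.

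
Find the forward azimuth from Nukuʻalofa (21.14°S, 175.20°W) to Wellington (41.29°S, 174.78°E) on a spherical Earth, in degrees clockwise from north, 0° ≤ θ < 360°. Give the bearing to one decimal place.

Δλ = 174.78 − -175.20 = 349.98°; wrapped into (−180°, 180°]: -10.02°.
θ = atan2( sin Δλ · cos φ₂ , cos φ₁ · sin φ₂ − sin φ₁ · cos φ₂ · cos Δλ )
  = atan2(-0.13073, -0.34861) = -159.443° → normalised to [0°, 360°): 200.557°.

200.6°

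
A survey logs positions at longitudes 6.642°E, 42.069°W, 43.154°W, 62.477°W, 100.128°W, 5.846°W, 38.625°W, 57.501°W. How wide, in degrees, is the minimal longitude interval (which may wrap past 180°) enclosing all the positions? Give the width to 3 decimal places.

Sort the longitudes: -100.128°, -62.477°, -57.501°, -43.154°, -42.069°, -38.625°, -5.846°, +6.642°.
Eastward gaps between consecutive values (wrapping around): 37.651°, 4.976°, 14.347°, 1.085°, 3.444°, 32.779°, 12.488°, 253.230°.
Largest gap = 253.230° ⇒ minimal covering band is its complement: 360° − 253.230° = 106.770°.
Band runs from -100.128° eastward to +6.642°.

106.770°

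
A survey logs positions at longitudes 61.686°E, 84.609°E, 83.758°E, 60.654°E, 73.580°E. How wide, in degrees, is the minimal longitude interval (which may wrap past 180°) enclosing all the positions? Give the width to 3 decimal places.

Sort the longitudes: +60.654°, +61.686°, +73.580°, +83.758°, +84.609°.
Eastward gaps between consecutive values (wrapping around): 1.032°, 11.894°, 10.178°, 0.851°, 336.045°.
Largest gap = 336.045° ⇒ minimal covering band is its complement: 360° − 336.045° = 23.955°.
Band runs from +60.654° eastward to +84.609°.

23.955°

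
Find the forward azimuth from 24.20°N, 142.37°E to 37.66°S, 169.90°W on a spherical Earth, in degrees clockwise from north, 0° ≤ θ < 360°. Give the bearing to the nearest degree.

Δλ = -169.90 − 142.37 = -312.27°; wrapped into (−180°, 180°]: 47.73°.
θ = atan2( sin Δλ · cos φ₂ , cos φ₁ · sin φ₂ − sin φ₁ · cos φ₂ · cos Δλ )
  = atan2(0.58581, -0.77556) = 142.935° → normalised to [0°, 360°): 142.935°.

143°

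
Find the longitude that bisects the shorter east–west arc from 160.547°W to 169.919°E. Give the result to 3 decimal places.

Signed shortest Δλ from -160.547° to +169.919° is -29.534°.
Midpoint longitude = -160.547° + (-29.534°)/2 = -160.547° − 14.767° = -175.314°.
(The naïve average (-160.547 + +169.919)/2 = 4.686° is on the wrong side of the globe.)

175.314°W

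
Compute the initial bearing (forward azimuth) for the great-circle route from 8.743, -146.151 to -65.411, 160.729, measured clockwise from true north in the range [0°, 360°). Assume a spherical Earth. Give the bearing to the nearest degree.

200°

Δλ = 160.729 − -146.151 = 306.880°; wrapped into (−180°, 180°]: -53.120°.
θ = atan2( sin Δλ · cos φ₂ , cos φ₁ · sin φ₂ − sin φ₁ · cos φ₂ · cos Δλ )
  = atan2(-0.33284, -0.93671) = -160.438° → normalised to [0°, 360°): 199.562°.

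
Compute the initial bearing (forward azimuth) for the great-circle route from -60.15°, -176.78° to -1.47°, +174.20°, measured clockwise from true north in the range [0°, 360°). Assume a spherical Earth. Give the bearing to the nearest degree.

Δλ = 174.20 − -176.78 = 350.98°; wrapped into (−180°, 180°]: -9.02°.
θ = atan2( sin Δλ · cos φ₂ , cos φ₁ · sin φ₂ − sin φ₁ · cos φ₂ · cos Δλ )
  = atan2(-0.15673, 0.84356) = -10.525° → normalised to [0°, 360°): 349.475°.

349°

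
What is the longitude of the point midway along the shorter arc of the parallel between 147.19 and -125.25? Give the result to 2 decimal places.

-169.03°

Signed shortest Δλ from +147.19° to -125.25° is +87.56°.
Midpoint longitude = +147.19° + (+87.56°)/2 = +147.19° + 43.78° = +190.97°.
Normalise into (−180°, 180°]: -169.03°.
(The naïve average (+147.19 + -125.25)/2 = 10.97° is on the wrong side of the globe.)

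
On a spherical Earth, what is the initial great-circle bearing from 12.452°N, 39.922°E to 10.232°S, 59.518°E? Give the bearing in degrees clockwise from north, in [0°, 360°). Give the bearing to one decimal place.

138.5°

Δλ = 59.518 − 39.922 = 19.596°.
θ = atan2( sin Δλ · cos φ₂ , cos φ₁ · sin φ₂ − sin φ₁ · cos φ₂ · cos Δλ )
  = atan2(0.33005, -0.37336) = 138.523° → normalised to [0°, 360°): 138.523°.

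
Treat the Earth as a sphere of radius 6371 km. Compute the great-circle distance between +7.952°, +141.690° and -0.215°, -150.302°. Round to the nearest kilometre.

7590 km

Δλ = -150.302 − 141.690 = -291.992°; wrapped into (−180°, 180°]: 68.008°.
Δφ = -0.215 − 7.952 = -8.167°.
a = sin²(Δφ/2) + cos φ₁ · cos φ₂ · sin²(Δλ/2) = 0.314823.
c = 2·atan2(√a, √(1−a)) = 1.19141 rad → d = 6371·c ≈ 7590.45 km.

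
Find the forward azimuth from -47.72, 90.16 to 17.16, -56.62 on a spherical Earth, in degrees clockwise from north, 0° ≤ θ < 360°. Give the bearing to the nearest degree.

233°

Δλ = -56.62 − 90.16 = -146.78°.
θ = atan2( sin Δλ · cos φ₂ , cos φ₁ · sin φ₂ − sin φ₁ · cos φ₂ · cos Δλ )
  = atan2(-0.52347, -0.39291) = -126.892° → normalised to [0°, 360°): 233.108°.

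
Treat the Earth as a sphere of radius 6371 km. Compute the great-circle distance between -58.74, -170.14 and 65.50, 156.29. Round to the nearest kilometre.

14096 km

Δλ = 156.29 − -170.14 = 326.43°; wrapped into (−180°, 180°]: -33.57°.
Δφ = 65.50 − -58.74 = 124.24°.
a = sin²(Δφ/2) + cos φ₁ · cos φ₂ · sin²(Δλ/2) = 0.799276.
c = 2·atan2(√a, √(1−a)) = 2.21249 rad → d = 6371·c ≈ 14095.77 km.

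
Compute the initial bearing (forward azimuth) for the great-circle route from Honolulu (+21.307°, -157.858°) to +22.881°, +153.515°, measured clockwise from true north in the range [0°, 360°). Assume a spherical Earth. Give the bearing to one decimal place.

281.5°

Δλ = 153.515 − -157.858 = 311.373°; wrapped into (−180°, 180°]: -48.627°.
θ = atan2( sin Δλ · cos φ₂ , cos φ₁ · sin φ₂ − sin φ₁ · cos φ₂ · cos Δλ )
  = atan2(-0.69138, 0.14097) = -78.475° → normalised to [0°, 360°): 281.525°.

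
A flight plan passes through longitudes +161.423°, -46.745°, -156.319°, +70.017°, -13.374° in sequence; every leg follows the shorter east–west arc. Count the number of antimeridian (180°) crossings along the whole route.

Leg 1: +161.423° → -46.745°, shortest Δλ = 151.832° (east) — crosses 180°.
Leg 2: -46.745° → -156.319°, shortest Δλ = -109.574° (west) — does not cross 180°.
Leg 3: -156.319° → +70.017°, shortest Δλ = -133.664° (west) — crosses 180°.
Leg 4: +70.017° → -13.374°, shortest Δλ = -83.391° (west) — does not cross 180°.
Total crossings: 2.

2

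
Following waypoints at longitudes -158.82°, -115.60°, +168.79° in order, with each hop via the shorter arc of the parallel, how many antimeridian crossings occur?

1

Leg 1: -158.82° → -115.60°, shortest Δλ = 43.22° (east) — does not cross 180°.
Leg 2: -115.60° → +168.79°, shortest Δλ = -75.61° (west) — crosses 180°.
Total crossings: 1.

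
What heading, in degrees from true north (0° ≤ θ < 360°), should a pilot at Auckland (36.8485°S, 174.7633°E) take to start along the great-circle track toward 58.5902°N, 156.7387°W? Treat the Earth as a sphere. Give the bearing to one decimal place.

Δλ = -156.7387 − 174.7633 = -331.5020°; wrapped into (−180°, 180°]: 28.4980°.
θ = atan2( sin Δλ · cos φ₂ , cos φ₁ · sin φ₂ − sin φ₁ · cos φ₂ · cos Δλ )
  = atan2(0.24866, 0.95763) = 14.556° → normalised to [0°, 360°): 14.556°.

14.6°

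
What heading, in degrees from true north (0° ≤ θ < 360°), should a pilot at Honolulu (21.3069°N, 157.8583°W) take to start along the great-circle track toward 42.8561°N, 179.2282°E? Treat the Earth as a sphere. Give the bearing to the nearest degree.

Δλ = 179.2282 − -157.8583 = 337.0865°; wrapped into (−180°, 180°]: -22.9135°.
θ = atan2( sin Δλ · cos φ₂ , cos φ₁ · sin φ₂ − sin φ₁ · cos φ₂ · cos Δλ )
  = atan2(-0.28541, 0.38832) = -36.316° → normalised to [0°, 360°): 323.684°.

324°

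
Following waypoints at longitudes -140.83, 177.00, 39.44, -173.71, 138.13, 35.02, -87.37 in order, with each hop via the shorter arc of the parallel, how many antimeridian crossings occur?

3

Leg 1: -140.83° → +177.00°, shortest Δλ = -42.17° (west) — crosses 180°.
Leg 2: +177.00° → +39.44°, shortest Δλ = -137.56° (west) — does not cross 180°.
Leg 3: +39.44° → -173.71°, shortest Δλ = 146.85° (east) — crosses 180°.
Leg 4: -173.71° → +138.13°, shortest Δλ = -48.16° (west) — crosses 180°.
Leg 5: +138.13° → +35.02°, shortest Δλ = -103.11° (west) — does not cross 180°.
Leg 6: +35.02° → -87.37°, shortest Δλ = -122.39° (west) — does not cross 180°.
Total crossings: 3.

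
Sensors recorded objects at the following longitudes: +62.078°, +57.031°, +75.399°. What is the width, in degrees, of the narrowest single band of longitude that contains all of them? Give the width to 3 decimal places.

18.368°

Sort the longitudes: +57.031°, +62.078°, +75.399°.
Eastward gaps between consecutive values (wrapping around): 5.047°, 13.321°, 341.632°.
Largest gap = 341.632° ⇒ minimal covering band is its complement: 360° − 341.632° = 18.368°.
Band runs from +57.031° eastward to +75.399°.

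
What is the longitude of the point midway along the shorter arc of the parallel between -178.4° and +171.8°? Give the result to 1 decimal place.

+176.7°

Signed shortest Δλ from -178.4° to +171.8° is -9.8°.
Midpoint longitude = -178.4° + (-9.8°)/2 = -178.4° − 4.9° = -183.3°.
Normalise into (−180°, 180°]: +176.7°.
(The naïve average (-178.4 + +171.8)/2 = -3.3° is on the wrong side of the globe.)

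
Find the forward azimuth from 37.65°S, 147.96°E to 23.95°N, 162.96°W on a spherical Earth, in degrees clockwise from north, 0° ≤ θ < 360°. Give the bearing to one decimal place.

45.1°

Δλ = -162.96 − 147.96 = -310.92°; wrapped into (−180°, 180°]: 49.08°.
θ = atan2( sin Δλ · cos φ₂ , cos φ₁ · sin φ₂ − sin φ₁ · cos φ₂ · cos Δλ )
  = atan2(0.69057, 0.68706) = 45.146° → normalised to [0°, 360°): 45.146°.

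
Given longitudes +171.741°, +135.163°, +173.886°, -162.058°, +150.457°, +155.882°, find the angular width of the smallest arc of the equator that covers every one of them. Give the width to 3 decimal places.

62.779°

Sort the longitudes: -162.058°, +135.163°, +150.457°, +155.882°, +171.741°, +173.886°.
Eastward gaps between consecutive values (wrapping around): 297.221°, 15.294°, 5.425°, 15.859°, 2.145°, 24.056°.
Largest gap = 297.221° ⇒ minimal covering band is its complement: 360° − 297.221° = 62.779°.
Band runs from +135.163° eastward to -162.058°, crossing the antimeridian.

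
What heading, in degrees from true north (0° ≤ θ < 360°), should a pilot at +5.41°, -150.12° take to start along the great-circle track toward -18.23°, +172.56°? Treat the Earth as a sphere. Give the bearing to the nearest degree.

Δλ = 172.56 − -150.12 = 322.68°; wrapped into (−180°, 180°]: -37.32°.
θ = atan2( sin Δλ · cos φ₂ , cos φ₁ · sin φ₂ − sin φ₁ · cos φ₂ · cos Δλ )
  = atan2(-0.57584, -0.38265) = -123.605° → normalised to [0°, 360°): 236.395°.

236°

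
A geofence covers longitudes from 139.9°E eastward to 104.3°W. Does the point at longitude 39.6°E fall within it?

Band width going east from +139.9° to -104.3°: ((-104.3 − 139.9) mod 360) = 115.8°.
Offset of +39.6° east of the west edge: ((39.6 − 139.9) mod 360) = 259.7°.
259.7° > 115.8° ⇒ outside.

No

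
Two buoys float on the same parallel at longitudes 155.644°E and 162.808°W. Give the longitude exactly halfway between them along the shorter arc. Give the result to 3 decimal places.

176.418°E

Signed shortest Δλ from +155.644° to -162.808° is +41.548°.
Midpoint longitude = +155.644° + (+41.548°)/2 = +155.644° + 20.774° = +176.418°.
(The naïve average (+155.644 + -162.808)/2 = -3.582° is on the wrong side of the globe.)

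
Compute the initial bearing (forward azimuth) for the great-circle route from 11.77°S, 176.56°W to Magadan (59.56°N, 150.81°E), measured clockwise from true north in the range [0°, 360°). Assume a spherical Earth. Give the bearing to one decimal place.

Δλ = 150.81 − -176.56 = 327.37°; wrapped into (−180°, 180°]: -32.63°.
θ = atan2( sin Δλ · cos φ₂ , cos φ₁ · sin φ₂ − sin φ₁ · cos φ₂ · cos Δλ )
  = atan2(-0.27318, 0.93107) = -16.352° → normalised to [0°, 360°): 343.648°.

343.6°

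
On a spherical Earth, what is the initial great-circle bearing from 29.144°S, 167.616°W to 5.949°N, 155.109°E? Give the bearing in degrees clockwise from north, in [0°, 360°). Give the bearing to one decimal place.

Δλ = 155.109 − -167.616 = 322.725°; wrapped into (−180°, 180°]: -37.275°.
θ = atan2( sin Δλ · cos φ₂ , cos φ₁ · sin φ₂ − sin φ₁ · cos φ₂ · cos Δλ )
  = atan2(-0.60238, 0.47596) = -51.686° → normalised to [0°, 360°): 308.314°.

308.3°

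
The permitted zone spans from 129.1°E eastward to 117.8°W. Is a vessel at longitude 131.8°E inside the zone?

Band width going east from +129.1° to -117.8°: ((-117.8 − 129.1) mod 360) = 113.1°.
Offset of +131.8° east of the west edge: ((131.8 − 129.1) mod 360) = 2.7°.
2.7° ≤ 113.1° ⇒ inside.

Yes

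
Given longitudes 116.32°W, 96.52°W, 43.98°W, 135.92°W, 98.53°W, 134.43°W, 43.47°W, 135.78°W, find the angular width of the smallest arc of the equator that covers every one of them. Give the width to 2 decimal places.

92.45°

Sort the longitudes: -135.92°, -135.78°, -134.43°, -116.32°, -98.53°, -96.52°, -43.98°, -43.47°.
Eastward gaps between consecutive values (wrapping around): 0.14°, 1.35°, 18.11°, 17.79°, 2.01°, 52.54°, 0.51°, 267.55°.
Largest gap = 267.55° ⇒ minimal covering band is its complement: 360° − 267.55° = 92.45°.
Band runs from -135.92° eastward to -43.47°.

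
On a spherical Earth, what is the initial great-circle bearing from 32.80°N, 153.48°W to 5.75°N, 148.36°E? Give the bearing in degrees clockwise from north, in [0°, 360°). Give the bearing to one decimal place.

256.7°

Δλ = 148.36 − -153.48 = 301.84°; wrapped into (−180°, 180°]: -58.16°.
θ = atan2( sin Δλ · cos φ₂ , cos φ₁ · sin φ₂ − sin φ₁ · cos φ₂ · cos Δλ )
  = atan2(-0.84525, -0.20013) = -103.320° → normalised to [0°, 360°): 256.680°.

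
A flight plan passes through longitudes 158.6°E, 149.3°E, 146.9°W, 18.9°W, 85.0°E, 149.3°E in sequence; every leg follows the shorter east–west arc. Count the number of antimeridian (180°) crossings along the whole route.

Leg 1: +158.6° → +149.3°, shortest Δλ = -9.3° (west) — does not cross 180°.
Leg 2: +149.3° → -146.9°, shortest Δλ = 63.8° (east) — crosses 180°.
Leg 3: -146.9° → -18.9°, shortest Δλ = 128.0° (east) — does not cross 180°.
Leg 4: -18.9° → +85.0°, shortest Δλ = 103.9° (east) — does not cross 180°.
Leg 5: +85.0° → +149.3°, shortest Δλ = 64.3° (east) — does not cross 180°.
Total crossings: 1.

1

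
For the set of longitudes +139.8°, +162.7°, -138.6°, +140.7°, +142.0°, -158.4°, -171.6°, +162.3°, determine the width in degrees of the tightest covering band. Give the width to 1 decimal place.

81.6°

Sort the longitudes: -171.6°, -158.4°, -138.6°, +139.8°, +140.7°, +142.0°, +162.3°, +162.7°.
Eastward gaps between consecutive values (wrapping around): 13.2°, 19.8°, 278.4°, 0.9°, 1.3°, 20.3°, 0.4°, 25.7°.
Largest gap = 278.4° ⇒ minimal covering band is its complement: 360° − 278.4° = 81.6°.
Band runs from +139.8° eastward to -138.6°, crossing the antimeridian.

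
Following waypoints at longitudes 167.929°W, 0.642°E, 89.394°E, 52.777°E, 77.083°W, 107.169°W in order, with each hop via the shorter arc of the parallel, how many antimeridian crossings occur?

0

Leg 1: -167.929° → +0.642°, shortest Δλ = 168.571° (east) — does not cross 180°.
Leg 2: +0.642° → +89.394°, shortest Δλ = 88.752° (east) — does not cross 180°.
Leg 3: +89.394° → +52.777°, shortest Δλ = -36.617° (west) — does not cross 180°.
Leg 4: +52.777° → -77.083°, shortest Δλ = -129.86° (west) — does not cross 180°.
Leg 5: -77.083° → -107.169°, shortest Δλ = -30.086° (west) — does not cross 180°.
Total crossings: 0.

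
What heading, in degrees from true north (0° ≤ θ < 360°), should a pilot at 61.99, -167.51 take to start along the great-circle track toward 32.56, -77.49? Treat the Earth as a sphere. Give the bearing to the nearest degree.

Δλ = -77.49 − -167.51 = 90.02°.
θ = atan2( sin Δλ · cos φ₂ , cos φ₁ · sin φ₂ − sin φ₁ · cos φ₂ · cos Δλ )
  = atan2(0.84283, 0.25300) = 73.291° → normalised to [0°, 360°): 73.291°.

73°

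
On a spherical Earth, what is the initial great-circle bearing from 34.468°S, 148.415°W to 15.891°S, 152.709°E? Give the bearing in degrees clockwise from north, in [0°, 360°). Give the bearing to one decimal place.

273.9°

Δλ = 152.709 − -148.415 = 301.124°; wrapped into (−180°, 180°]: -58.876°.
θ = atan2( sin Δλ · cos φ₂ , cos φ₁ · sin φ₂ − sin φ₁ · cos φ₂ · cos Δλ )
  = atan2(-0.82334, 0.05561) = -86.136° → normalised to [0°, 360°): 273.864°.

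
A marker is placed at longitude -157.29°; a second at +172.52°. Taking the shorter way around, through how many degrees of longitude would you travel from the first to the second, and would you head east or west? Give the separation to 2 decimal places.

30.19° west

Raw difference: 172.52 − -157.29 = 329.81°.
Normalise into (−180°, 180°]: 329.81° − 360° = -30.19°.
Negative ⇒ the second point lies to the west; separation 30.19°.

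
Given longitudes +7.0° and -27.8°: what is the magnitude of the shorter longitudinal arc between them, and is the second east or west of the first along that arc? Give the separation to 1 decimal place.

34.8° west

Raw difference: -27.8 − 7.0 = -34.8°.
Normalise into (−180°, 180°]: -34.8° stays -34.8°.
Negative ⇒ the second point lies to the west; separation 34.8°.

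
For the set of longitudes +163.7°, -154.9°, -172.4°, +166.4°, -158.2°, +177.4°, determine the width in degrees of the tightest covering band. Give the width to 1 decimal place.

41.4°

Sort the longitudes: -172.4°, -158.2°, -154.9°, +163.7°, +166.4°, +177.4°.
Eastward gaps between consecutive values (wrapping around): 14.2°, 3.3°, 318.6°, 2.7°, 11.0°, 10.2°.
Largest gap = 318.6° ⇒ minimal covering band is its complement: 360° − 318.6° = 41.4°.
Band runs from +163.7° eastward to -154.9°, crossing the antimeridian.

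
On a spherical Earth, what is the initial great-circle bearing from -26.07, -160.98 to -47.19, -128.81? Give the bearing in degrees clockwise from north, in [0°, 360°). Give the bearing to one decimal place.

Δλ = -128.81 − -160.98 = 32.17°.
θ = atan2( sin Δλ · cos φ₂ , cos φ₁ · sin φ₂ − sin φ₁ · cos φ₂ · cos Δλ )
  = atan2(0.36183, -0.40617) = 138.305° → normalised to [0°, 360°): 138.305°.

138.3°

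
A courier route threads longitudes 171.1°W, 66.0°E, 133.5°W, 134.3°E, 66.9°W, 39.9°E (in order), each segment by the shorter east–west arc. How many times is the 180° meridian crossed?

Leg 1: -171.1° → +66.0°, shortest Δλ = -122.9° (west) — crosses 180°.
Leg 2: +66.0° → -133.5°, shortest Δλ = 160.5° (east) — crosses 180°.
Leg 3: -133.5° → +134.3°, shortest Δλ = -92.2° (west) — crosses 180°.
Leg 4: +134.3° → -66.9°, shortest Δλ = 158.8° (east) — crosses 180°.
Leg 5: -66.9° → +39.9°, shortest Δλ = 106.8° (east) — does not cross 180°.
Total crossings: 4.

4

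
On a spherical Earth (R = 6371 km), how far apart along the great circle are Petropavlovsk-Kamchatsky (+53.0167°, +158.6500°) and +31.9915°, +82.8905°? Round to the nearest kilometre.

Δλ = 82.8905 − 158.6500 = -75.7595°.
Δφ = 31.9915 − 53.0167 = -21.0252°.
a = sin²(Δφ/2) + cos φ₁ · cos φ₂ · sin²(Δλ/2) = 0.225643.
c = 2·atan2(√a, √(1−a)) = 0.98997 rad → d = 6371·c ≈ 6307.10 km.

6307 km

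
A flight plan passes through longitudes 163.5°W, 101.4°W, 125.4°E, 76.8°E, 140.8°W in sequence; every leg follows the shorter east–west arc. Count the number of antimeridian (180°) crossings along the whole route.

2

Leg 1: -163.5° → -101.4°, shortest Δλ = 62.1° (east) — does not cross 180°.
Leg 2: -101.4° → +125.4°, shortest Δλ = -133.2° (west) — crosses 180°.
Leg 3: +125.4° → +76.8°, shortest Δλ = -48.6° (west) — does not cross 180°.
Leg 4: +76.8° → -140.8°, shortest Δλ = 142.4° (east) — crosses 180°.
Total crossings: 2.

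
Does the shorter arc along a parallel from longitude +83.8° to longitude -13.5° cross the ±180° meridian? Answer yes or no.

No

Signed shortest Δλ = ((-13.5 − 83.8 + 180) mod 360) − 180 = -97.3°.
Going west by 97.3° from +83.8° reaches -13.5° without touching 180°.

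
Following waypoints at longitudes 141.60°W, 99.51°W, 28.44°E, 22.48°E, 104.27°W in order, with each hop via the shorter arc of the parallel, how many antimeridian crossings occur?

Leg 1: -141.60° → -99.51°, shortest Δλ = 42.09° (east) — does not cross 180°.
Leg 2: -99.51° → +28.44°, shortest Δλ = 127.95° (east) — does not cross 180°.
Leg 3: +28.44° → +22.48°, shortest Δλ = -5.96° (west) — does not cross 180°.
Leg 4: +22.48° → -104.27°, shortest Δλ = -126.75° (west) — does not cross 180°.
Total crossings: 0.

0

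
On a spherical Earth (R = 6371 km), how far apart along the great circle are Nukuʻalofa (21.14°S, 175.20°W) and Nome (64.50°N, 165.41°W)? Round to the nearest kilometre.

Δλ = -165.41 − -175.20 = 9.79°.
Δφ = 64.50 − -21.14 = 85.64°.
a = sin²(Δφ/2) + cos φ₁ · cos φ₂ · sin²(Δλ/2) = 0.464912.
c = 2·atan2(√a, √(1−a)) = 1.50056 rad → d = 6371·c ≈ 9560.09 km.

9560 km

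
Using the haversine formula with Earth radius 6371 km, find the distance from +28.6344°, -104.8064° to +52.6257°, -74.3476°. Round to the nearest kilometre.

Δλ = -74.3476 − -104.8064 = 30.4588°.
Δφ = 52.6257 − 28.6344 = 23.9913°.
a = sin²(Δφ/2) + cos φ₁ · cos φ₂ · sin²(Δλ/2) = 0.079960.
c = 2·atan2(√a, √(1−a)) = 0.57336 rad → d = 6371·c ≈ 3652.91 km.

3653 km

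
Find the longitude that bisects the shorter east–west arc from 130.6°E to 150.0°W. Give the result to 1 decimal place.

170.3°E

Signed shortest Δλ from +130.6° to -150.0° is +79.4°.
Midpoint longitude = +130.6° + (+79.4°)/2 = +130.6° + 39.7° = +170.3°.
(The naïve average (+130.6 + -150.0)/2 = -9.7° is on the wrong side of the globe.)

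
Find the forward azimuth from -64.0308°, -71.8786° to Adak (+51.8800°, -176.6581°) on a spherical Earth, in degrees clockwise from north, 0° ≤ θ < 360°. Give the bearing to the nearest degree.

289°

Δλ = -176.6581 − -71.8786 = -104.7795°.
θ = atan2( sin Δλ · cos φ₂ , cos φ₁ · sin φ₂ − sin φ₁ · cos φ₂ · cos Δλ )
  = atan2(-0.59689, 0.20292) = -71.224° → normalised to [0°, 360°): 288.776°.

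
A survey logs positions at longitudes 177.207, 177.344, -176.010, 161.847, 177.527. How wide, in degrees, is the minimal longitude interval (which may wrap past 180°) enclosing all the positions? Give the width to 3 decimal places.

Sort the longitudes: -176.010°, +161.847°, +177.207°, +177.344°, +177.527°.
Eastward gaps between consecutive values (wrapping around): 337.857°, 15.360°, 0.137°, 0.183°, 6.463°.
Largest gap = 337.857° ⇒ minimal covering band is its complement: 360° − 337.857° = 22.143°.
Band runs from +161.847° eastward to -176.010°, crossing the antimeridian.

22.143°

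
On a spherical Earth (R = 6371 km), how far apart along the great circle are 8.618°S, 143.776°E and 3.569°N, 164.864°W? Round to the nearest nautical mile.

3160 nmi

Δλ = -164.864 − 143.776 = -308.640°; wrapped into (−180°, 180°]: 51.360°.
Δφ = 3.569 − -8.618 = 12.187°.
a = sin²(Δφ/2) + cos φ₁ · cos φ₂ · sin²(Δλ/2) = 0.196575.
c = 2·atan2(√a, √(1−a)) = 0.91871 rad → d = 6371·c ≈ 5853.07 km ≈ 3160.41 nmi.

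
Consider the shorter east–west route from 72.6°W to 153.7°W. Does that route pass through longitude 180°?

Signed shortest Δλ = ((-153.7 − -72.6 + 180) mod 360) − 180 = -81.1°.
Going west by 81.1° from -72.6° reaches -153.7° without touching 180°.

No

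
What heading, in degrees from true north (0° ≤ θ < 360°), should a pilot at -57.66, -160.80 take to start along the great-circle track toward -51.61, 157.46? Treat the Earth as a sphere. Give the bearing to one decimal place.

266.2°

Δλ = 157.46 − -160.80 = 318.26°; wrapped into (−180°, 180°]: -41.74°.
θ = atan2( sin Δλ · cos φ₂ , cos φ₁ · sin φ₂ − sin φ₁ · cos φ₂ · cos Δλ )
  = atan2(-0.41344, -0.02778) = -93.844° → normalised to [0°, 360°): 266.156°.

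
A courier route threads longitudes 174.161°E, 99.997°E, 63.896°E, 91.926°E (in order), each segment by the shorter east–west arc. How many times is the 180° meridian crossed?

Leg 1: +174.161° → +99.997°, shortest Δλ = -74.164° (west) — does not cross 180°.
Leg 2: +99.997° → +63.896°, shortest Δλ = -36.101° (west) — does not cross 180°.
Leg 3: +63.896° → +91.926°, shortest Δλ = 28.03° (east) — does not cross 180°.
Total crossings: 0.

0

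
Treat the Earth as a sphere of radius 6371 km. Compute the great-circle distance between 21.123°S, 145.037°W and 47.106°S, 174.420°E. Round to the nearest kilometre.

4638 km

Δλ = 174.420 − -145.037 = 319.457°; wrapped into (−180°, 180°]: -40.543°.
Δφ = -47.106 − -21.123 = -25.983°.
a = sin²(Δφ/2) + cos φ₁ · cos φ₂ · sin²(Δλ/2) = 0.126753.
c = 2·atan2(√a, √(1−a)) = 0.72802 rad → d = 6371·c ≈ 4638.21 km.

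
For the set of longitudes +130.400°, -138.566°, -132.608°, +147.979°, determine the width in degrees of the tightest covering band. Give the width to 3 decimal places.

96.992°

Sort the longitudes: -138.566°, -132.608°, +130.400°, +147.979°.
Eastward gaps between consecutive values (wrapping around): 5.958°, 263.008°, 17.579°, 73.455°.
Largest gap = 263.008° ⇒ minimal covering band is its complement: 360° − 263.008° = 96.992°.
Band runs from +130.400° eastward to -132.608°, crossing the antimeridian.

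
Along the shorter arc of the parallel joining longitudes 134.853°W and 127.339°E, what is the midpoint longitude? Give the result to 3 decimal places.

176.243°E

Signed shortest Δλ from -134.853° to +127.339° is -97.808°.
Midpoint longitude = -134.853° + (-97.808°)/2 = -134.853° − 48.904° = -183.757°.
Normalise into (−180°, 180°]: +176.243°.
(The naïve average (-134.853 + +127.339)/2 = -3.757° is on the wrong side of the globe.)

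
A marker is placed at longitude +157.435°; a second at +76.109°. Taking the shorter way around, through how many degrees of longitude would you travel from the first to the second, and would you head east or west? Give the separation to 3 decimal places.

Raw difference: 76.109 − 157.435 = -81.326°.
Normalise into (−180°, 180°]: -81.326° stays -81.326°.
Negative ⇒ the second point lies to the west; separation 81.326°.

81.326° west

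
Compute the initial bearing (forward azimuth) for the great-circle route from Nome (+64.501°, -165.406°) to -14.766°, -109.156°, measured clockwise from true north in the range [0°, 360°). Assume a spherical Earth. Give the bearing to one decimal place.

126.5°

Δλ = -109.156 − -165.406 = 56.250°.
θ = atan2( sin Δλ · cos φ₂ , cos φ₁ · sin φ₂ − sin φ₁ · cos φ₂ · cos Δλ )
  = atan2(0.80401, -0.59461) = 126.485° → normalised to [0°, 360°): 126.485°.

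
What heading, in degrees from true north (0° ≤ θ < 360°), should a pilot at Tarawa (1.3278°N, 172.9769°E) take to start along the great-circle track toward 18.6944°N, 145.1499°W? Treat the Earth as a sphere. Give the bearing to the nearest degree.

Δλ = -145.1499 − 172.9769 = -318.1268°; wrapped into (−180°, 180°]: 41.8732°.
θ = atan2( sin Δλ · cos φ₂ , cos φ₁ · sin φ₂ − sin φ₁ · cos φ₂ · cos Δλ )
  = atan2(0.63227, 0.30409) = 64.315° → normalised to [0°, 360°): 64.315°.

64°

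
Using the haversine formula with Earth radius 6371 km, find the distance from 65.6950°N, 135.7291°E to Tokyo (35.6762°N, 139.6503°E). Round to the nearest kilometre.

Δλ = 139.6503 − 135.7291 = 3.9212°.
Δφ = 35.6762 − 65.6950 = -30.0188°.
a = sin²(Δφ/2) + cos φ₁ · cos φ₂ · sin²(Δλ/2) = 0.067461.
c = 2·atan2(√a, √(1−a)) = 0.52549 rad → d = 6371·c ≈ 3347.89 km.

3348 km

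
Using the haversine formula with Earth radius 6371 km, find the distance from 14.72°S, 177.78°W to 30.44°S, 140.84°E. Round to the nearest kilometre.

4562 km

Δλ = 140.84 − -177.78 = 318.62°; wrapped into (−180°, 180°]: -41.38°.
Δφ = -30.44 − -14.72 = -15.72°.
a = sin²(Δφ/2) + cos φ₁ · cos φ₂ · sin²(Δλ/2) = 0.122792.
c = 2·atan2(√a, √(1−a)) = 0.71603 rad → d = 6371·c ≈ 4561.84 km.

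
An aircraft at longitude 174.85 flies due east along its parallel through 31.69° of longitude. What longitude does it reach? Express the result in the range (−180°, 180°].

-153.46°

Start at +174.85°; shift +31.69° → +206.54°.
+206.54° lies outside (−180°, 180°]; subtract 360° → -153.46°.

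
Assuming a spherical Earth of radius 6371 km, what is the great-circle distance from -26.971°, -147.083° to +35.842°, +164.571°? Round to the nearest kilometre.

Δλ = 164.571 − -147.083 = 311.654°; wrapped into (−180°, 180°]: -48.346°.
Δφ = 35.842 − -26.971 = 62.813°.
a = sin²(Δφ/2) + cos φ₁ · cos φ₂ · sin²(Δλ/2) = 0.392699.
c = 2·atan2(√a, √(1−a)) = 1.35451 rad → d = 6371·c ≈ 8629.59 km.

8630 km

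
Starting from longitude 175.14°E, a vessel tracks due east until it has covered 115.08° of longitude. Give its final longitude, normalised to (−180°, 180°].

69.78°W

Start at +175.14°; shift +115.08° → +290.22°.
+290.22° lies outside (−180°, 180°]; subtract 360° → -69.78°.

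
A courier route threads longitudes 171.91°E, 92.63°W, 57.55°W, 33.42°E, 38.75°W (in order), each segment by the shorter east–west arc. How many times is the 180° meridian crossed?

1

Leg 1: +171.91° → -92.63°, shortest Δλ = 95.46° (east) — crosses 180°.
Leg 2: -92.63° → -57.55°, shortest Δλ = 35.08° (east) — does not cross 180°.
Leg 3: -57.55° → +33.42°, shortest Δλ = 90.97° (east) — does not cross 180°.
Leg 4: +33.42° → -38.75°, shortest Δλ = -72.17° (west) — does not cross 180°.
Total crossings: 1.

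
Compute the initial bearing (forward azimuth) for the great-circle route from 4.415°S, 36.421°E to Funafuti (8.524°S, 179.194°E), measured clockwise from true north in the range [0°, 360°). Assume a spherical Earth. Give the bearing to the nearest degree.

109°

Δλ = 179.194 − 36.421 = 142.773°.
θ = atan2( sin Δλ · cos φ₂ , cos φ₁ · sin φ₂ − sin φ₁ · cos φ₂ · cos Δλ )
  = atan2(0.59829, -0.20840) = 109.205° → normalised to [0°, 360°): 109.205°.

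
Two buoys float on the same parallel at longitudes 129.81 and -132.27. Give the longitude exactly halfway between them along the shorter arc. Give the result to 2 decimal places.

+178.77°

Signed shortest Δλ from +129.81° to -132.27° is +97.92°.
Midpoint longitude = +129.81° + (+97.92°)/2 = +129.81° + 48.96° = +178.77°.
(The naïve average (+129.81 + -132.27)/2 = -1.23° is on the wrong side of the globe.)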